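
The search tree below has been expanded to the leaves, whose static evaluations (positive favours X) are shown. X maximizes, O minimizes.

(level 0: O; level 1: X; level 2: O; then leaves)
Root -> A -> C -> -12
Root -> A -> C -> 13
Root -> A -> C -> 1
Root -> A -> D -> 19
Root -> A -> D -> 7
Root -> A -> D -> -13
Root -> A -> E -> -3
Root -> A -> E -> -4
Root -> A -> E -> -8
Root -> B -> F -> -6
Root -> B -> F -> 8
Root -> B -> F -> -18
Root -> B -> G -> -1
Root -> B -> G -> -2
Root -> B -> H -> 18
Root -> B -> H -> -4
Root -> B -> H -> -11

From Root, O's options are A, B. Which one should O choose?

C (O): min(-12, 13, 1) = -12
D (O): min(19, 7, -13) = -13
E (O): min(-3, -4, -8) = -8
A (X): max(-12, -13, -8) = -8
F (O): min(-6, 8, -18) = -18
G (O): min(-1, -2) = -2
H (O): min(18, -4, -11) = -11
B (X): max(-18, -2, -11) = -2
Root (O): min(-8, -2) = -8
O at Root wants the lowest of {A=-8, B=-2}, so chooses A.

A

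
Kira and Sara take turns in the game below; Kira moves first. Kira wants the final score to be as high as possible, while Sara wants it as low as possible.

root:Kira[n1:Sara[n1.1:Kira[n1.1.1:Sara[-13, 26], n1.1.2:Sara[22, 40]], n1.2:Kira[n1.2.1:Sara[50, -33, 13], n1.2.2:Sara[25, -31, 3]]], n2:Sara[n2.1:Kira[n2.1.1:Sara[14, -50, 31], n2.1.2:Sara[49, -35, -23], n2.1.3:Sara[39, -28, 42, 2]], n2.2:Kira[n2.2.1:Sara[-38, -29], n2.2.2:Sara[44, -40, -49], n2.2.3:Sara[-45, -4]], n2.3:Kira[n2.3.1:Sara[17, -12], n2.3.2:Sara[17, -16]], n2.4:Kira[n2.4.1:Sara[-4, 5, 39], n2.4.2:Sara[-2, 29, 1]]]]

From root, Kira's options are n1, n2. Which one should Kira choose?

n1

n1.1.1 (Sara): min(-13, 26) = -13
n1.1.2 (Sara): min(22, 40) = 22
n1.1 (Kira): max(-13, 22) = 22
n1.2.1 (Sara): min(50, -33, 13) = -33
n1.2.2 (Sara): min(25, -31, 3) = -31
n1.2 (Kira): max(-33, -31) = -31
n1 (Sara): min(22, -31) = -31
n2.1.1 (Sara): min(14, -50, 31) = -50
n2.1.2 (Sara): min(49, -35, -23) = -35
n2.1.3 (Sara): min(39, -28, 42, 2) = -28
n2.1 (Kira): max(-50, -35, -28) = -28
n2.2.1 (Sara): min(-38, -29) = -38
n2.2.2 (Sara): min(44, -40, -49) = -49
n2.2.3 (Sara): min(-45, -4) = -45
n2.2 (Kira): max(-38, -49, -45) = -38
n2.3.1 (Sara): min(17, -12) = -12
n2.3.2 (Sara): min(17, -16) = -16
n2.3 (Kira): max(-12, -16) = -12
n2.4.1 (Sara): min(-4, 5, 39) = -4
n2.4.2 (Sara): min(-2, 29, 1) = -2
n2.4 (Kira): max(-4, -2) = -2
n2 (Sara): min(-28, -38, -12, -2) = -38
root (Kira): max(-31, -38) = -31
Kira at root wants the highest of {n1=-31, n2=-38}, so chooses n1.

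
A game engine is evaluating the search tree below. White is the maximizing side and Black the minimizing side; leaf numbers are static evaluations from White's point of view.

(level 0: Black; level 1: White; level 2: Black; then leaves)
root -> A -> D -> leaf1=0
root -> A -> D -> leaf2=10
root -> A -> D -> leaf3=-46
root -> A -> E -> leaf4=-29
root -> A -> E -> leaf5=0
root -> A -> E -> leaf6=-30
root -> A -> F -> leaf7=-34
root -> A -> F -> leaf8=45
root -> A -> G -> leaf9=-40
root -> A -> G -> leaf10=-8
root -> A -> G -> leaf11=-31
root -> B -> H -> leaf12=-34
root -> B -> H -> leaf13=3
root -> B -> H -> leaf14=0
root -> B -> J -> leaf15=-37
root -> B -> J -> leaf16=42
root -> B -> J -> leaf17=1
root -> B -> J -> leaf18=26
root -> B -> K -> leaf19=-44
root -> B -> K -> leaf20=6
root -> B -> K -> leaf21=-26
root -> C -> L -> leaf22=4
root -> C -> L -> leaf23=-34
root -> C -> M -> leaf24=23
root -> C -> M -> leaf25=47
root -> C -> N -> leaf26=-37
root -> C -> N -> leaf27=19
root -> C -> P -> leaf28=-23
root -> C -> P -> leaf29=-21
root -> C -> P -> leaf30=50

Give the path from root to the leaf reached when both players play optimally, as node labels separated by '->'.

root -> B -> H -> leaf12

D (Black): min(0, 10, -46) = -46
E (Black): min(-29, 0, -30) = -30
F (Black): min(-34, 45) = -34
G (Black): min(-40, -8, -31) = -40
A (White): max(-46, -30, -34, -40) = -30
H (Black): min(-34, 3, 0) = -34
J (Black): min(-37, 42, 1, 26) = -37
K (Black): min(-44, 6, -26) = -44
B (White): max(-34, -37, -44) = -34
L (Black): min(4, -34) = -34
M (Black): min(23, 47) = 23
N (Black): min(-37, 19) = -37
P (Black): min(-23, -21, 50) = -23
C (White): max(-34, 23, -37, -23) = 23
root (Black): min(-30, -34, 23) = -34
At root, Black picks B (lowest: -34).
At B, White picks H (highest: -34).
At H, Black picks leaf12 (lowest: -34).
Terminal value -34.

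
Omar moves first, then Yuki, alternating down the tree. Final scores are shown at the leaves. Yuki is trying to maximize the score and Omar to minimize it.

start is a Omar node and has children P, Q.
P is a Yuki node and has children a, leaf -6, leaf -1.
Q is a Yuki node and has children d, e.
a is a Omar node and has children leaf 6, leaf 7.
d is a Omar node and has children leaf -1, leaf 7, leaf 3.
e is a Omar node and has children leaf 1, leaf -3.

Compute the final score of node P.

a (Omar): min(6, 7) = 6
P (Yuki): max(6, -6, -1) = 6

6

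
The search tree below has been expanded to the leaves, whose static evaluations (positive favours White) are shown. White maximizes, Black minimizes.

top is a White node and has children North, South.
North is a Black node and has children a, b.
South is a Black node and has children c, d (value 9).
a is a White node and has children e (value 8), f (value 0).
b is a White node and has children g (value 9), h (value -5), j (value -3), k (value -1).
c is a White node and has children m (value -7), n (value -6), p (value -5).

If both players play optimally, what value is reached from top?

a (White): max(8, 0) = 8
b (White): max(9, -5, -3, -1) = 9
North (Black): min(8, 9) = 8
c (White): max(-7, -6, -5) = -5
South (Black): min(-5, 9) = -5
top (White): max(8, -5) = 8

8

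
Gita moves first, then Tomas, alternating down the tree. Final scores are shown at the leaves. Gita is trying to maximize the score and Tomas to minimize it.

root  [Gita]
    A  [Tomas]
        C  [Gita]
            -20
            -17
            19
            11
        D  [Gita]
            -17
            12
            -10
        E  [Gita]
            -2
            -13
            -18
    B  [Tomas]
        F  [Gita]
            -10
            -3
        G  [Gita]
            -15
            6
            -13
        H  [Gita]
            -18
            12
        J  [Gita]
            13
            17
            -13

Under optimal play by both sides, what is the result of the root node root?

-2

C (Gita): max(-20, -17, 19, 11) = 19
D (Gita): max(-17, 12, -10) = 12
E (Gita): max(-2, -13, -18) = -2
A (Tomas): min(19, 12, -2) = -2
F (Gita): max(-10, -3) = -3
G (Gita): max(-15, 6, -13) = 6
H (Gita): max(-18, 12) = 12
J (Gita): max(13, 17, -13) = 17
B (Tomas): min(-3, 6, 12, 17) = -3
root (Gita): max(-2, -3) = -2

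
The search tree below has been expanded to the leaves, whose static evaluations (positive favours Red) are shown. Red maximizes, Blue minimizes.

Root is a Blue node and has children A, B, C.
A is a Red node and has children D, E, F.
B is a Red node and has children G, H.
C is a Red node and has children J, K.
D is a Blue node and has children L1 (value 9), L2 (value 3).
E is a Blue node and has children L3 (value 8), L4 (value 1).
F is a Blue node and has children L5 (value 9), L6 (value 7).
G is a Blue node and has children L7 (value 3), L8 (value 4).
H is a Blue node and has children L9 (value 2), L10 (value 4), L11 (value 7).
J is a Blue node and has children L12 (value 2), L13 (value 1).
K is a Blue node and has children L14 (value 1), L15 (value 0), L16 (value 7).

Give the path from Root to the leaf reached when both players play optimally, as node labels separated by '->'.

Root -> C -> J -> L13

D (Blue): min(9, 3) = 3
E (Blue): min(8, 1) = 1
F (Blue): min(9, 7) = 7
A (Red): max(3, 1, 7) = 7
G (Blue): min(3, 4) = 3
H (Blue): min(2, 4, 7) = 2
B (Red): max(3, 2) = 3
J (Blue): min(2, 1) = 1
K (Blue): min(1, 0, 7) = 0
C (Red): max(1, 0) = 1
Root (Blue): min(7, 3, 1) = 1
At Root, Blue picks C (lowest: 1).
At C, Red picks J (highest: 1).
At J, Blue picks L13 (lowest: 1).
Terminal value 1.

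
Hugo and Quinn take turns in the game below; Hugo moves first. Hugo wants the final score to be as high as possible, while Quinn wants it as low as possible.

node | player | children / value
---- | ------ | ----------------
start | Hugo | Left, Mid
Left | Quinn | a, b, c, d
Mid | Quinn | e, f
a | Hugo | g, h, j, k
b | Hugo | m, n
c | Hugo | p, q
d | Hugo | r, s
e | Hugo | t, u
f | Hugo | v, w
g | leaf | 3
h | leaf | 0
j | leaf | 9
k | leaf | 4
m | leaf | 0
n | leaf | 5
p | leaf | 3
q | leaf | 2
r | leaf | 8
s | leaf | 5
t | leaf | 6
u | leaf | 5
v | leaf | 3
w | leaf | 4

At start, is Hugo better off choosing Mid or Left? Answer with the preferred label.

Mid

e (Hugo): max(6, 5) = 6
f (Hugo): max(3, 4) = 4
Mid (Quinn): min(6, 4) = 4
a (Hugo): max(3, 0, 9, 4) = 9
b (Hugo): max(0, 5) = 5
c (Hugo): max(3, 2) = 3
d (Hugo): max(8, 5) = 8
Left (Quinn): min(9, 5, 3, 8) = 3
Hugo prefers the higher value; Mid=4, Left=3. Mid is better since 4 > 3.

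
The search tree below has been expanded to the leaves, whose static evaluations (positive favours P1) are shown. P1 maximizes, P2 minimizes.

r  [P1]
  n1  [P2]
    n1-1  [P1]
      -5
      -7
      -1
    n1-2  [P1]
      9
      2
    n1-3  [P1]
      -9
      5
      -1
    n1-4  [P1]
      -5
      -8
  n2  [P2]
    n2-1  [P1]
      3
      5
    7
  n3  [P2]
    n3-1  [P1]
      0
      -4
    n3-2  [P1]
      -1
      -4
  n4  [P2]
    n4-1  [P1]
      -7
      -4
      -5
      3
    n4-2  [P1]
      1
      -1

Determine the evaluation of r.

5

n1-1 (P1): max(-5, -7, -1) = -1
n1-2 (P1): max(9, 2) = 9
n1-3 (P1): max(-9, 5, -1) = 5
n1-4 (P1): max(-5, -8) = -5
n1 (P2): min(-1, 9, 5, -5) = -5
n2-1 (P1): max(3, 5) = 5
n2 (P2): min(5, 7) = 5
n3-1 (P1): max(0, -4) = 0
n3-2 (P1): max(-1, -4) = -1
n3 (P2): min(0, -1) = -1
n4-1 (P1): max(-7, -4, -5, 3) = 3
n4-2 (P1): max(1, -1) = 1
n4 (P2): min(3, 1) = 1
r (P1): max(-5, 5, -1, 1) = 5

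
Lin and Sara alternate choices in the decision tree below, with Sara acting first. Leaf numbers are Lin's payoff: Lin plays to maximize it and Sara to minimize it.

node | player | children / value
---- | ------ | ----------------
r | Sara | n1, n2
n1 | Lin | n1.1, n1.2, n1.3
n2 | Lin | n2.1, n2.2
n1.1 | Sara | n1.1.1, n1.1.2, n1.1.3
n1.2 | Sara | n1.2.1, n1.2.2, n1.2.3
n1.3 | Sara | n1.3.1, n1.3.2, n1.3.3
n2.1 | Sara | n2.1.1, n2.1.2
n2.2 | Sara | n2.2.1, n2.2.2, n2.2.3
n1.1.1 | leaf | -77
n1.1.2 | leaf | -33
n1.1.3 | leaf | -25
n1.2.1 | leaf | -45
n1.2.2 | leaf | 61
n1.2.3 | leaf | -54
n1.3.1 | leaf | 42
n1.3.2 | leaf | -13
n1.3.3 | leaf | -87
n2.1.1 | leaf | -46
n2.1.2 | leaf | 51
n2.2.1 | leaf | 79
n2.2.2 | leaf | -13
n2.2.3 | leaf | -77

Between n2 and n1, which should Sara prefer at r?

n2.1 (Sara): min(-46, 51) = -46
n2.2 (Sara): min(79, -13, -77) = -77
n2 (Lin): max(-46, -77) = -46
n1.1 (Sara): min(-77, -33, -25) = -77
n1.2 (Sara): min(-45, 61, -54) = -54
n1.3 (Sara): min(42, -13, -87) = -87
n1 (Lin): max(-77, -54, -87) = -54
Sara prefers the lower value; n2=-46, n1=-54. n1 is better since -54 < -46.

n1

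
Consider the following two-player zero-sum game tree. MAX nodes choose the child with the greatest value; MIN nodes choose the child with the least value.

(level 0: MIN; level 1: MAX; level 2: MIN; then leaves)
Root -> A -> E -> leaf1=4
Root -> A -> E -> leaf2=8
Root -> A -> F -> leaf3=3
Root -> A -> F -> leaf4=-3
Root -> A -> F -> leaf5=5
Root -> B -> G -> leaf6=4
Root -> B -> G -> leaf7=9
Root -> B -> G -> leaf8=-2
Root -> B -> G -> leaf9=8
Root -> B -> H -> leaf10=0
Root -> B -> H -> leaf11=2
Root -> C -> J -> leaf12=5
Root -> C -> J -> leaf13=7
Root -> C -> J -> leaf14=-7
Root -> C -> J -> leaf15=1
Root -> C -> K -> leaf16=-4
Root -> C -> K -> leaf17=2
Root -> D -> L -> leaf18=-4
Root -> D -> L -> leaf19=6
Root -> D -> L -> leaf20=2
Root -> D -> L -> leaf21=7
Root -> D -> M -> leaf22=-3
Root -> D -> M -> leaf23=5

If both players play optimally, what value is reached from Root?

-4

E (MIN): min(4, 8) = 4
F (MIN): min(3, -3, 5) = -3
A (MAX): max(4, -3) = 4
G (MIN): min(4, 9, -2, 8) = -2
H (MIN): min(0, 2) = 0
B (MAX): max(-2, 0) = 0
J (MIN): min(5, 7, -7, 1) = -7
K (MIN): min(-4, 2) = -4
C (MAX): max(-7, -4) = -4
L (MIN): min(-4, 6, 2, 7) = -4
M (MIN): min(-3, 5) = -3
D (MAX): max(-4, -3) = -3
Root (MIN): min(4, 0, -4, -3) = -4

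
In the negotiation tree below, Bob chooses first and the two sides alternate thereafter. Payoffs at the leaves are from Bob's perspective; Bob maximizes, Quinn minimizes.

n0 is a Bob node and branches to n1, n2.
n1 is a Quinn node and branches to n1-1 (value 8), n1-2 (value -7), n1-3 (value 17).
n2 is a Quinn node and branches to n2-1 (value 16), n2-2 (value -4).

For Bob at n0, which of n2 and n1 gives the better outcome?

n2 (Quinn): min(16, -4) = -4
n1 (Quinn): min(8, -7, 17) = -7
Bob prefers the higher value; n2=-4, n1=-7. n2 is better since -4 > -7.

n2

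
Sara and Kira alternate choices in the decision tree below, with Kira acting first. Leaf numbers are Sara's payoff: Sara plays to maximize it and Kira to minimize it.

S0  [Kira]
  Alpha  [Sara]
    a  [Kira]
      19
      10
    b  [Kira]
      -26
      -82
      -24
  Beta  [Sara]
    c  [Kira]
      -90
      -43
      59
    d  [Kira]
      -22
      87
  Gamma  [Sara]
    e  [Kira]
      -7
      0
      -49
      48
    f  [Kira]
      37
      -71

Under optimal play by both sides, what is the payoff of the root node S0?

a (Kira): min(19, 10) = 10
b (Kira): min(-26, -82, -24) = -82
Alpha (Sara): max(10, -82) = 10
c (Kira): min(-90, -43, 59) = -90
d (Kira): min(-22, 87) = -22
Beta (Sara): max(-90, -22) = -22
e (Kira): min(-7, 0, -49, 48) = -49
f (Kira): min(37, -71) = -71
Gamma (Sara): max(-49, -71) = -49
S0 (Kira): min(10, -22, -49) = -49

-49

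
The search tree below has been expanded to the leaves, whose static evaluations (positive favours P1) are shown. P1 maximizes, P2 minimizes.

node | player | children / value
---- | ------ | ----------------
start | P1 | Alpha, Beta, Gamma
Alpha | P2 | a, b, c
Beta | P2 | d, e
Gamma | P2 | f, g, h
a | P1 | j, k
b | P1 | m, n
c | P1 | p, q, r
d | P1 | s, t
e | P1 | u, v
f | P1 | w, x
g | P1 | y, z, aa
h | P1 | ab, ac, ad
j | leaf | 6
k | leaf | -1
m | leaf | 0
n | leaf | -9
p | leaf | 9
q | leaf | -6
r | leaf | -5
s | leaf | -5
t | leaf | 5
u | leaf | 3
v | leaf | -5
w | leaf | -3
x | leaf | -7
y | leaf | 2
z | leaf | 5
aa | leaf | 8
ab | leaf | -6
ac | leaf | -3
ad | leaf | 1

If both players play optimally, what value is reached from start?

3

a (P1): max(6, -1) = 6
b (P1): max(0, -9) = 0
c (P1): max(9, -6, -5) = 9
Alpha (P2): min(6, 0, 9) = 0
d (P1): max(-5, 5) = 5
e (P1): max(3, -5) = 3
Beta (P2): min(5, 3) = 3
f (P1): max(-3, -7) = -3
g (P1): max(2, 5, 8) = 8
h (P1): max(-6, -3, 1) = 1
Gamma (P2): min(-3, 8, 1) = -3
start (P1): max(0, 3, -3) = 3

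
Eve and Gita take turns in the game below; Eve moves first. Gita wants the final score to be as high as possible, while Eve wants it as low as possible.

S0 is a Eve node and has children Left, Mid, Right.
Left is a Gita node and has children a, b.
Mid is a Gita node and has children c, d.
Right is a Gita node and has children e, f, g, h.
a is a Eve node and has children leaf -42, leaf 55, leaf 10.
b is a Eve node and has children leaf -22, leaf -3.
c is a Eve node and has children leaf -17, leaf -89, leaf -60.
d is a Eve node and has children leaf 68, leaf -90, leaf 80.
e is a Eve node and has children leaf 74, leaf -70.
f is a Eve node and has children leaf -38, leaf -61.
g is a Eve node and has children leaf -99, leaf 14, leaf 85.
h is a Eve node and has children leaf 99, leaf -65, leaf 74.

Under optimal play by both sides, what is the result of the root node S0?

a (Eve): min(-42, 55, 10) = -42
b (Eve): min(-22, -3) = -22
Left (Gita): max(-42, -22) = -22
c (Eve): min(-17, -89, -60) = -89
d (Eve): min(68, -90, 80) = -90
Mid (Gita): max(-89, -90) = -89
e (Eve): min(74, -70) = -70
f (Eve): min(-38, -61) = -61
g (Eve): min(-99, 14, 85) = -99
h (Eve): min(99, -65, 74) = -65
Right (Gita): max(-70, -61, -99, -65) = -61
S0 (Eve): min(-22, -89, -61) = -89

-89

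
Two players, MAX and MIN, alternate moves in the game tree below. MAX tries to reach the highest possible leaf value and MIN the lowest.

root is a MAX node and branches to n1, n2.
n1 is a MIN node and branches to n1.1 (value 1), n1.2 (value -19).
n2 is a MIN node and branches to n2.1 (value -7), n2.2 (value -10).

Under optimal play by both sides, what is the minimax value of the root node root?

-10

n1 (MIN): min(1, -19) = -19
n2 (MIN): min(-7, -10) = -10
root (MAX): max(-19, -10) = -10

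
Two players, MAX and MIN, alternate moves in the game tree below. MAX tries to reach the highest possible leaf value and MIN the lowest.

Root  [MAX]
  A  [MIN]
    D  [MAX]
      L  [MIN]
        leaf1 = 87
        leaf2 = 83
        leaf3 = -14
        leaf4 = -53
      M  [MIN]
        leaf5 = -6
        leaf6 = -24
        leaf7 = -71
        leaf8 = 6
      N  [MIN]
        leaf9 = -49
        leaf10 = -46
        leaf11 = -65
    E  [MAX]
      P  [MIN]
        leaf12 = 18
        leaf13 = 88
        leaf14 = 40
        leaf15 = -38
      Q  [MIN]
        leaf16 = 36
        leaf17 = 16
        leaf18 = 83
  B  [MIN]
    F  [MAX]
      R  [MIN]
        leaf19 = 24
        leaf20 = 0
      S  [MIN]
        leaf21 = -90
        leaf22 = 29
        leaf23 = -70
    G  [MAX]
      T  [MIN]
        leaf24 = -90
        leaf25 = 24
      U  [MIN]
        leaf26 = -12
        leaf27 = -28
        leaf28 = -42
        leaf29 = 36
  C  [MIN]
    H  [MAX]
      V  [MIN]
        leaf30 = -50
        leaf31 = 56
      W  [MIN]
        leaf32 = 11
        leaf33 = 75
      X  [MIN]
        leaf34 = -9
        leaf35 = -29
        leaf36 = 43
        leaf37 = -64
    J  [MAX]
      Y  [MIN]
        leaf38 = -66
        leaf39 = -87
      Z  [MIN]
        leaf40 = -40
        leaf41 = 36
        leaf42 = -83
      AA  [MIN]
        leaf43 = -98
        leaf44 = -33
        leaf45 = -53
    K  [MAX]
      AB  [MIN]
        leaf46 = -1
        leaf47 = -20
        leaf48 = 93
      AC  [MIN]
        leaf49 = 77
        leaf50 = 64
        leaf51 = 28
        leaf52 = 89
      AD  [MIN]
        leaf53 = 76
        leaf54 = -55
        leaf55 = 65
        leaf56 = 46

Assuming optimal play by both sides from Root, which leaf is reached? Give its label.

L (MIN): min(87, 83, -14, -53) = -53
M (MIN): min(-6, -24, -71, 6) = -71
N (MIN): min(-49, -46, -65) = -65
D (MAX): max(-53, -71, -65) = -53
P (MIN): min(18, 88, 40, -38) = -38
Q (MIN): min(36, 16, 83) = 16
E (MAX): max(-38, 16) = 16
A (MIN): min(-53, 16) = -53
R (MIN): min(24, 0) = 0
S (MIN): min(-90, 29, -70) = -90
F (MAX): max(0, -90) = 0
T (MIN): min(-90, 24) = -90
U (MIN): min(-12, -28, -42, 36) = -42
G (MAX): max(-90, -42) = -42
B (MIN): min(0, -42) = -42
V (MIN): min(-50, 56) = -50
W (MIN): min(11, 75) = 11
X (MIN): min(-9, -29, 43, -64) = -64
H (MAX): max(-50, 11, -64) = 11
Y (MIN): min(-66, -87) = -87
Z (MIN): min(-40, 36, -83) = -83
AA (MIN): min(-98, -33, -53) = -98
J (MAX): max(-87, -83, -98) = -83
AB (MIN): min(-1, -20, 93) = -20
AC (MIN): min(77, 64, 28, 89) = 28
AD (MIN): min(76, -55, 65, 46) = -55
K (MAX): max(-20, 28, -55) = 28
C (MIN): min(11, -83, 28) = -83
Root (MAX): max(-53, -42, -83) = -42
At Root, MAX picks B (highest: -42).
At B, MIN picks G (lowest: -42).
At G, MAX picks U (highest: -42).
At U, MIN picks leaf28 (lowest: -42).
Terminal value -42.

leaf28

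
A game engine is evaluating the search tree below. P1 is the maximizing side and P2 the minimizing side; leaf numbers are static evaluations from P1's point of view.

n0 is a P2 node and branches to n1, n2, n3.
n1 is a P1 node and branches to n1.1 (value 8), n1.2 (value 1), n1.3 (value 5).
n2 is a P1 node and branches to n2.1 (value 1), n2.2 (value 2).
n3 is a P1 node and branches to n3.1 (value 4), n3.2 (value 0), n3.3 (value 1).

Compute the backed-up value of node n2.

n2 (P1): max(1, 2) = 2

2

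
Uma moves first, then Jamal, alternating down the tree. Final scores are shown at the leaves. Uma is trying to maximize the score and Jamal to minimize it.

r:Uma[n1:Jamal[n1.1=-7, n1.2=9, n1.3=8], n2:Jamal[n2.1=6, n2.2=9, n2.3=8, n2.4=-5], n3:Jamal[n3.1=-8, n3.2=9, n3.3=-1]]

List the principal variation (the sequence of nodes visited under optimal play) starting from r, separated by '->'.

r -> n2 -> n2.4

n1 (Jamal): min(-7, 9, 8) = -7
n2 (Jamal): min(6, 9, 8, -5) = -5
n3 (Jamal): min(-8, 9, -1) = -8
r (Uma): max(-7, -5, -8) = -5
At r, Uma picks n2 (highest: -5).
At n2, Jamal picks n2.4 (lowest: -5).
Terminal value -5.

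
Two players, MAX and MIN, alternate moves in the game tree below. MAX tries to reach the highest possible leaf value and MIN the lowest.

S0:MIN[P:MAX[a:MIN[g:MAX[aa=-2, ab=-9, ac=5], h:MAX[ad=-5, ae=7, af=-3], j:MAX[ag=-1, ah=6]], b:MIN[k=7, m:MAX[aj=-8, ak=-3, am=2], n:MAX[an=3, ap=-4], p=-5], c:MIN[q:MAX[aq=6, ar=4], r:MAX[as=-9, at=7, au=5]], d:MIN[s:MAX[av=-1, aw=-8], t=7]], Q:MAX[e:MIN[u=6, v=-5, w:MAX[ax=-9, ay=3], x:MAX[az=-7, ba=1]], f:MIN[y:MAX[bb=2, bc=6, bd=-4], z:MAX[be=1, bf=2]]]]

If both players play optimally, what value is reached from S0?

2

g (MAX): max(-2, -9, 5) = 5
h (MAX): max(-5, 7, -3) = 7
j (MAX): max(-1, 6) = 6
a (MIN): min(5, 7, 6) = 5
m (MAX): max(-8, -3, 2) = 2
n (MAX): max(3, -4) = 3
b (MIN): min(7, 2, 3, -5) = -5
q (MAX): max(6, 4) = 6
r (MAX): max(-9, 7, 5) = 7
c (MIN): min(6, 7) = 6
s (MAX): max(-1, -8) = -1
d (MIN): min(-1, 7) = -1
P (MAX): max(5, -5, 6, -1) = 6
w (MAX): max(-9, 3) = 3
x (MAX): max(-7, 1) = 1
e (MIN): min(6, -5, 3, 1) = -5
y (MAX): max(2, 6, -4) = 6
z (MAX): max(1, 2) = 2
f (MIN): min(6, 2) = 2
Q (MAX): max(-5, 2) = 2
S0 (MIN): min(6, 2) = 2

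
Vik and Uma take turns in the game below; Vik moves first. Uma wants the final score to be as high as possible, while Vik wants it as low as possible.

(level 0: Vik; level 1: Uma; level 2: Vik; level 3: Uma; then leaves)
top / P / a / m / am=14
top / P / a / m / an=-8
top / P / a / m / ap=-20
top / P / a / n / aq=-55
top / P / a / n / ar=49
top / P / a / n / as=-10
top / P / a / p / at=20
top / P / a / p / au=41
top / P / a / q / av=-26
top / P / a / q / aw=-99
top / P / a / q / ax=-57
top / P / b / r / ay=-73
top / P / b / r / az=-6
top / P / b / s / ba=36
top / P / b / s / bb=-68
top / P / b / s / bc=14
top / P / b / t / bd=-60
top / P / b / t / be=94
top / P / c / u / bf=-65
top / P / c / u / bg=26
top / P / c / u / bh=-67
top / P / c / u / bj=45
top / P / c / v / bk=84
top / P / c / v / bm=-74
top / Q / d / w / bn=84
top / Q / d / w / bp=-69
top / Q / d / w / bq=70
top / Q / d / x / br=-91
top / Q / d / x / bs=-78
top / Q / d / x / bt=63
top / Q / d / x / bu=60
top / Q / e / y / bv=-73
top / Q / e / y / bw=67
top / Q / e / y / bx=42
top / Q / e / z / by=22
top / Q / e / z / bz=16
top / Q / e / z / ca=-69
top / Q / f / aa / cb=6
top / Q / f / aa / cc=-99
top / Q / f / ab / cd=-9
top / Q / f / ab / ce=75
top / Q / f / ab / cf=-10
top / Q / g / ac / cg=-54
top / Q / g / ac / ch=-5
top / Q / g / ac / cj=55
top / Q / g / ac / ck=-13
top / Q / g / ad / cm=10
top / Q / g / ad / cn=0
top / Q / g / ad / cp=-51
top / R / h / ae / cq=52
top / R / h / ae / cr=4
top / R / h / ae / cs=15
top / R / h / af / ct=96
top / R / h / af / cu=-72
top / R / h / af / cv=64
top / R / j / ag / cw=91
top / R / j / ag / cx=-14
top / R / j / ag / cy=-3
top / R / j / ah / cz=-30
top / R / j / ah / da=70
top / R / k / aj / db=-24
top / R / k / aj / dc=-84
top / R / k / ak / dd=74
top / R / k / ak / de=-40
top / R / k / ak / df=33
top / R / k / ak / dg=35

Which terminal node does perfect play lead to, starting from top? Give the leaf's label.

m (Uma): max(14, -8, -20) = 14
n (Uma): max(-55, 49, -10) = 49
p (Uma): max(20, 41) = 41
q (Uma): max(-26, -99, -57) = -26
a (Vik): min(14, 49, 41, -26) = -26
r (Uma): max(-73, -6) = -6
s (Uma): max(36, -68, 14) = 36
t (Uma): max(-60, 94) = 94
b (Vik): min(-6, 36, 94) = -6
u (Uma): max(-65, 26, -67, 45) = 45
v (Uma): max(84, -74) = 84
c (Vik): min(45, 84) = 45
P (Uma): max(-26, -6, 45) = 45
w (Uma): max(84, -69, 70) = 84
x (Uma): max(-91, -78, 63, 60) = 63
d (Vik): min(84, 63) = 63
y (Uma): max(-73, 67, 42) = 67
z (Uma): max(22, 16, -69) = 22
e (Vik): min(67, 22) = 22
aa (Uma): max(6, -99) = 6
ab (Uma): max(-9, 75, -10) = 75
f (Vik): min(6, 75) = 6
ac (Uma): max(-54, -5, 55, -13) = 55
ad (Uma): max(10, 0, -51) = 10
g (Vik): min(55, 10) = 10
Q (Uma): max(63, 22, 6, 10) = 63
ae (Uma): max(52, 4, 15) = 52
af (Uma): max(96, -72, 64) = 96
h (Vik): min(52, 96) = 52
ag (Uma): max(91, -14, -3) = 91
ah (Uma): max(-30, 70) = 70
j (Vik): min(91, 70) = 70
aj (Uma): max(-24, -84) = -24
ak (Uma): max(74, -40, 33, 35) = 74
k (Vik): min(-24, 74) = -24
R (Uma): max(52, 70, -24) = 70
top (Vik): min(45, 63, 70) = 45
At top, Vik picks P (lowest: 45).
At P, Uma picks c (highest: 45).
At c, Vik picks u (lowest: 45).
At u, Uma picks bj (highest: 45).
Terminal value 45.

bj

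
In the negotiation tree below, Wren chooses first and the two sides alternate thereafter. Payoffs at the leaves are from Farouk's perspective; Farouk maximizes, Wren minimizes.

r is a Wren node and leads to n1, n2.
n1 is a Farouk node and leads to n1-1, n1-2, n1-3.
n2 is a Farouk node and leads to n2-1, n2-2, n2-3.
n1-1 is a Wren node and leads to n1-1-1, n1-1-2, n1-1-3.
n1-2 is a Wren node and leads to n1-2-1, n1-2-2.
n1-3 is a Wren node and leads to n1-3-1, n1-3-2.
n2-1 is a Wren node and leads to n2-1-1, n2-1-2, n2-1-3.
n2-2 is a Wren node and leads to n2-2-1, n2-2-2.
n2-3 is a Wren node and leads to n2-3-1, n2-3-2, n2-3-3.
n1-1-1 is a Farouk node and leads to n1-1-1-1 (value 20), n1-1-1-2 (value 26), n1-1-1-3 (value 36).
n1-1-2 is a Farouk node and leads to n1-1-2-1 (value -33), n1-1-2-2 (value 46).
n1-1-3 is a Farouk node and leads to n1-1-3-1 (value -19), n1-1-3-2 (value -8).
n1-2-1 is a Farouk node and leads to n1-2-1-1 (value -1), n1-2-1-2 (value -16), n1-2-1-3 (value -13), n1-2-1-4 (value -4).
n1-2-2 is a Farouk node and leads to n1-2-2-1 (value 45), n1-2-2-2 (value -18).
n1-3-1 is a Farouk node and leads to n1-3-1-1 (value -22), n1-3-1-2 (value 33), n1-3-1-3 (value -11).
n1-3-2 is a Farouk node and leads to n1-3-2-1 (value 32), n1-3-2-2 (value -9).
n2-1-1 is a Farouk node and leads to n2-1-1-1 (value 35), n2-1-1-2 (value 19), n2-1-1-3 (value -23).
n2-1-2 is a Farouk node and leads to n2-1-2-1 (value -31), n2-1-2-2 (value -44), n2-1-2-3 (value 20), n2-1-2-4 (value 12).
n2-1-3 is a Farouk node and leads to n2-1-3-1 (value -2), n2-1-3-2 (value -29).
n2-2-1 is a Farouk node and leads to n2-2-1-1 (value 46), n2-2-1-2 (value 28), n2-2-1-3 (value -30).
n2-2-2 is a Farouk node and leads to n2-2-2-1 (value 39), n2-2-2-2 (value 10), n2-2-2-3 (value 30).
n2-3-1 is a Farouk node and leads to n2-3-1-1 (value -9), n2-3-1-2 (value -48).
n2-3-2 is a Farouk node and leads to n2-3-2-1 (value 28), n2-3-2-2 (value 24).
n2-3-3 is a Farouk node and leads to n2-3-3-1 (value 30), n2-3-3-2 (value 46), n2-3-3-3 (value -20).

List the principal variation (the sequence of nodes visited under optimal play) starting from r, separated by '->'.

r -> n1 -> n1-3 -> n1-3-2 -> n1-3-2-1

n1-1-1 (Farouk): max(20, 26, 36) = 36
n1-1-2 (Farouk): max(-33, 46) = 46
n1-1-3 (Farouk): max(-19, -8) = -8
n1-1 (Wren): min(36, 46, -8) = -8
n1-2-1 (Farouk): max(-1, -16, -13, -4) = -1
n1-2-2 (Farouk): max(45, -18) = 45
n1-2 (Wren): min(-1, 45) = -1
n1-3-1 (Farouk): max(-22, 33, -11) = 33
n1-3-2 (Farouk): max(32, -9) = 32
n1-3 (Wren): min(33, 32) = 32
n1 (Farouk): max(-8, -1, 32) = 32
n2-1-1 (Farouk): max(35, 19, -23) = 35
n2-1-2 (Farouk): max(-31, -44, 20, 12) = 20
n2-1-3 (Farouk): max(-2, -29) = -2
n2-1 (Wren): min(35, 20, -2) = -2
n2-2-1 (Farouk): max(46, 28, -30) = 46
n2-2-2 (Farouk): max(39, 10, 30) = 39
n2-2 (Wren): min(46, 39) = 39
n2-3-1 (Farouk): max(-9, -48) = -9
n2-3-2 (Farouk): max(28, 24) = 28
n2-3-3 (Farouk): max(30, 46, -20) = 46
n2-3 (Wren): min(-9, 28, 46) = -9
n2 (Farouk): max(-2, 39, -9) = 39
r (Wren): min(32, 39) = 32
At r, Wren picks n1 (lowest: 32).
At n1, Farouk picks n1-3 (highest: 32).
At n1-3, Wren picks n1-3-2 (lowest: 32).
At n1-3-2, Farouk picks n1-3-2-1 (highest: 32).
Terminal value 32.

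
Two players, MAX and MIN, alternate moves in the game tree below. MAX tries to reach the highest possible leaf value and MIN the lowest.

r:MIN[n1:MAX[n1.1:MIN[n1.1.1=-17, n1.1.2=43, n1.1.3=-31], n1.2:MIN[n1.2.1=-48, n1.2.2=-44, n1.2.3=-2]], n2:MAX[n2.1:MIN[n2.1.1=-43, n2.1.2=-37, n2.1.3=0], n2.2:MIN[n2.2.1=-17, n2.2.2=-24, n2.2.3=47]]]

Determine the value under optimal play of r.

-31

n1.1 (MIN): min(-17, 43, -31) = -31
n1.2 (MIN): min(-48, -44, -2) = -48
n1 (MAX): max(-31, -48) = -31
n2.1 (MIN): min(-43, -37, 0) = -43
n2.2 (MIN): min(-17, -24, 47) = -24
n2 (MAX): max(-43, -24) = -24
r (MIN): min(-31, -24) = -31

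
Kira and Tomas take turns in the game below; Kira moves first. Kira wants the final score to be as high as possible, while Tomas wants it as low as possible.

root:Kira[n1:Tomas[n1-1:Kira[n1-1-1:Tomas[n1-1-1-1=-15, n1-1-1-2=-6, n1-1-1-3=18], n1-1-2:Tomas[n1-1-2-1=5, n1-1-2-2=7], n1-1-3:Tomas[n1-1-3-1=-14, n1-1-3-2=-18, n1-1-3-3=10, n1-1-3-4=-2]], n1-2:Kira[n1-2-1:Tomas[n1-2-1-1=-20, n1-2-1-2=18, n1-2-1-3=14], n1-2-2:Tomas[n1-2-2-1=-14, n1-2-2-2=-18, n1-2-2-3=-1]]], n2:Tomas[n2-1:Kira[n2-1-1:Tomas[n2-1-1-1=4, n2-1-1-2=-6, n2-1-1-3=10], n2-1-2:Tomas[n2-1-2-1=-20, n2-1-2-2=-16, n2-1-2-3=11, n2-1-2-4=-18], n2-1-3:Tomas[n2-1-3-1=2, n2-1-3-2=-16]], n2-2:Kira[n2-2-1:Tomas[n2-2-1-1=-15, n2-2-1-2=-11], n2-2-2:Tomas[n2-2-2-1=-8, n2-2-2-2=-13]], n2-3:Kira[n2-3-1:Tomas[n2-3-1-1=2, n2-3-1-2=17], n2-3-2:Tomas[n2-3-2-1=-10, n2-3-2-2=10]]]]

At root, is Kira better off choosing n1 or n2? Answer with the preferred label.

n2

n1-1-1 (Tomas): min(-15, -6, 18) = -15
n1-1-2 (Tomas): min(5, 7) = 5
n1-1-3 (Tomas): min(-14, -18, 10, -2) = -18
n1-1 (Kira): max(-15, 5, -18) = 5
n1-2-1 (Tomas): min(-20, 18, 14) = -20
n1-2-2 (Tomas): min(-14, -18, -1) = -18
n1-2 (Kira): max(-20, -18) = -18
n1 (Tomas): min(5, -18) = -18
n2-1-1 (Tomas): min(4, -6, 10) = -6
n2-1-2 (Tomas): min(-20, -16, 11, -18) = -20
n2-1-3 (Tomas): min(2, -16) = -16
n2-1 (Kira): max(-6, -20, -16) = -6
n2-2-1 (Tomas): min(-15, -11) = -15
n2-2-2 (Tomas): min(-8, -13) = -13
n2-2 (Kira): max(-15, -13) = -13
n2-3-1 (Tomas): min(2, 17) = 2
n2-3-2 (Tomas): min(-10, 10) = -10
n2-3 (Kira): max(2, -10) = 2
n2 (Tomas): min(-6, -13, 2) = -13
Kira prefers the higher value; n1=-18, n2=-13. n2 is better since -13 > -18.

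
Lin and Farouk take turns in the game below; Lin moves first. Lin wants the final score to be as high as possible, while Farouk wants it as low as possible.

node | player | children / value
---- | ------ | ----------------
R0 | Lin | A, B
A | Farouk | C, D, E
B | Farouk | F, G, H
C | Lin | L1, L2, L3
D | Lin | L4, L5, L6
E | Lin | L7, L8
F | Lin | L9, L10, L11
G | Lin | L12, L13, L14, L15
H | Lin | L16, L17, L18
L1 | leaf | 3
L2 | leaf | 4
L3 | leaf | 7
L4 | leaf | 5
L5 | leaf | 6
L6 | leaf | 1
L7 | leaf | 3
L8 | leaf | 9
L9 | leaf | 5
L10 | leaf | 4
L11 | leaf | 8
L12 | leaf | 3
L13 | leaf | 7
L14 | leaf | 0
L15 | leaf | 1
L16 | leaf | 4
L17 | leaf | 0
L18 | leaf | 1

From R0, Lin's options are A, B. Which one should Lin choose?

C (Lin): max(3, 4, 7) = 7
D (Lin): max(5, 6, 1) = 6
E (Lin): max(3, 9) = 9
A (Farouk): min(7, 6, 9) = 6
F (Lin): max(5, 4, 8) = 8
G (Lin): max(3, 7, 0, 1) = 7
H (Lin): max(4, 0, 1) = 4
B (Farouk): min(8, 7, 4) = 4
R0 (Lin): max(6, 4) = 6
Lin at R0 wants the highest of {A=6, B=4}, so chooses A.

A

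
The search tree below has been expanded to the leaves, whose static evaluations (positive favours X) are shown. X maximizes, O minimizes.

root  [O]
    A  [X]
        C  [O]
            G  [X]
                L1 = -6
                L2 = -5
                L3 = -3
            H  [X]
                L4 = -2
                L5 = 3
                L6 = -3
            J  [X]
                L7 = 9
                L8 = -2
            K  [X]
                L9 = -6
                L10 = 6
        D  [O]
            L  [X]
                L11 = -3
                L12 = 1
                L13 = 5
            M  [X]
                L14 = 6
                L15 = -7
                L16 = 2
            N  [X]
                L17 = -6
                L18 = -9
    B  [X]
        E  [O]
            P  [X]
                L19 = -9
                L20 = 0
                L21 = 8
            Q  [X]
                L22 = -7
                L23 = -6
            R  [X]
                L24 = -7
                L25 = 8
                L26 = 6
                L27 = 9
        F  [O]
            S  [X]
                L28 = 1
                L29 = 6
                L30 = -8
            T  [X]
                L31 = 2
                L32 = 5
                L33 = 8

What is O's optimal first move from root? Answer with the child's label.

G (X): max(-6, -5, -3) = -3
H (X): max(-2, 3, -3) = 3
J (X): max(9, -2) = 9
K (X): max(-6, 6) = 6
C (O): min(-3, 3, 9, 6) = -3
L (X): max(-3, 1, 5) = 5
M (X): max(6, -7, 2) = 6
N (X): max(-6, -9) = -6
D (O): min(5, 6, -6) = -6
A (X): max(-3, -6) = -3
P (X): max(-9, 0, 8) = 8
Q (X): max(-7, -6) = -6
R (X): max(-7, 8, 6, 9) = 9
E (O): min(8, -6, 9) = -6
S (X): max(1, 6, -8) = 6
T (X): max(2, 5, 8) = 8
F (O): min(6, 8) = 6
B (X): max(-6, 6) = 6
root (O): min(-3, 6) = -3
O at root wants the lowest of {A=-3, B=6}, so chooses A.

A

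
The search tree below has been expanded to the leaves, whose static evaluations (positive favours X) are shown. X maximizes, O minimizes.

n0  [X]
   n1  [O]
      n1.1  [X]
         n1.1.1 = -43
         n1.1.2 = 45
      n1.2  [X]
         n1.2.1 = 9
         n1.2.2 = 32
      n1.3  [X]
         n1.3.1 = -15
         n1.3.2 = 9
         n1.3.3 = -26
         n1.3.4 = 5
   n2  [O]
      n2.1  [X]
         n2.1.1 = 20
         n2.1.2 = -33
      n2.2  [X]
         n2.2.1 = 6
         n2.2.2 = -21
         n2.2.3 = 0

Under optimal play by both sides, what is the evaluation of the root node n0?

n1.1 (X): max(-43, 45) = 45
n1.2 (X): max(9, 32) = 32
n1.3 (X): max(-15, 9, -26, 5) = 9
n1 (O): min(45, 32, 9) = 9
n2.1 (X): max(20, -33) = 20
n2.2 (X): max(6, -21, 0) = 6
n2 (O): min(20, 6) = 6
n0 (X): max(9, 6) = 9

9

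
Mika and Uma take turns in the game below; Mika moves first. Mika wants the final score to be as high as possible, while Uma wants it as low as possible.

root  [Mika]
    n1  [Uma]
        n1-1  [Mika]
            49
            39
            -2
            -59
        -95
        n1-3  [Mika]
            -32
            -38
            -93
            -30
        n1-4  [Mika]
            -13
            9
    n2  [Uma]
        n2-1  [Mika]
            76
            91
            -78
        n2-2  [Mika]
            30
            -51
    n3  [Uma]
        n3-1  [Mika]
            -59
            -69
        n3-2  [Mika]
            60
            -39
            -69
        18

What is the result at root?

n1-1 (Mika): max(49, 39, -2, -59) = 49
n1-3 (Mika): max(-32, -38, -93, -30) = -30
n1-4 (Mika): max(-13, 9) = 9
n1 (Uma): min(49, -95, -30, 9) = -95
n2-1 (Mika): max(76, 91, -78) = 91
n2-2 (Mika): max(30, -51) = 30
n2 (Uma): min(91, 30) = 30
n3-1 (Mika): max(-59, -69) = -59
n3-2 (Mika): max(60, -39, -69) = 60
n3 (Uma): min(-59, 60, 18) = -59
root (Mika): max(-95, 30, -59) = 30

30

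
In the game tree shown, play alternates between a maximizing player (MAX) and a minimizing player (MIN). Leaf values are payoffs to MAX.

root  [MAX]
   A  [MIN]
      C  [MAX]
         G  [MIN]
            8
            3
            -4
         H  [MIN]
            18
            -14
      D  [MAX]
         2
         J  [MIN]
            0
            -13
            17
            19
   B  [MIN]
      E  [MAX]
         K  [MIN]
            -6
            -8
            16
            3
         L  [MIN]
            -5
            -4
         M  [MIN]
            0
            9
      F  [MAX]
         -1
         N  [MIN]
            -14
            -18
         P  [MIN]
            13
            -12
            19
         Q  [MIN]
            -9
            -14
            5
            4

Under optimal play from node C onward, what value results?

-4

G (MIN): min(8, 3, -4) = -4
H (MIN): min(18, -14) = -14
C (MAX): max(-4, -14) = -4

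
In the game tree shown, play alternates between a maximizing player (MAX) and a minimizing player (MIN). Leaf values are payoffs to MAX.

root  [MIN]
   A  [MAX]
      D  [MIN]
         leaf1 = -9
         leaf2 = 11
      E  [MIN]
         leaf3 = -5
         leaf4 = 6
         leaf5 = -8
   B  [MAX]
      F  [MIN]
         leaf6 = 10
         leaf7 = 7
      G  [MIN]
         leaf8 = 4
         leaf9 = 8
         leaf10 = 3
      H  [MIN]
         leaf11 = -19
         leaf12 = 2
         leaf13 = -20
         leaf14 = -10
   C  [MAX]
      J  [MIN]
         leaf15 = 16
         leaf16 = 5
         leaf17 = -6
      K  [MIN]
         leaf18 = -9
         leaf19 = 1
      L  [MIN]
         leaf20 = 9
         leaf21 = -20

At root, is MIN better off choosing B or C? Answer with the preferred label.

F (MIN): min(10, 7) = 7
G (MIN): min(4, 8, 3) = 3
H (MIN): min(-19, 2, -20, -10) = -20
B (MAX): max(7, 3, -20) = 7
J (MIN): min(16, 5, -6) = -6
K (MIN): min(-9, 1) = -9
L (MIN): min(9, -20) = -20
C (MAX): max(-6, -9, -20) = -6
MIN prefers the lower value; B=7, C=-6. C is better since -6 < 7.

C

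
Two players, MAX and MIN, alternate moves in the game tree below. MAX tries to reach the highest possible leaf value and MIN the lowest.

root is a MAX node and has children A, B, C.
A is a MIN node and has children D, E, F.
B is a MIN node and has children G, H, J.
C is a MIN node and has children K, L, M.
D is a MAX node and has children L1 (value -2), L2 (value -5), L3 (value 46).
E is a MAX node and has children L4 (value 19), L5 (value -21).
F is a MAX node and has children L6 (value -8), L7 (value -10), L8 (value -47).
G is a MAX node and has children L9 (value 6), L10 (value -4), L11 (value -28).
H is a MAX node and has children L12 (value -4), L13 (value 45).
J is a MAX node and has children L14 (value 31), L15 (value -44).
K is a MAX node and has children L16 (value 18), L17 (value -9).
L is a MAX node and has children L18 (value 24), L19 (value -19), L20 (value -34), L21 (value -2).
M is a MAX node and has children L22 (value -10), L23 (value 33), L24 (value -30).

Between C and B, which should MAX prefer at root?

K (MAX): max(18, -9) = 18
L (MAX): max(24, -19, -34, -2) = 24
M (MAX): max(-10, 33, -30) = 33
C (MIN): min(18, 24, 33) = 18
G (MAX): max(6, -4, -28) = 6
H (MAX): max(-4, 45) = 45
J (MAX): max(31, -44) = 31
B (MIN): min(6, 45, 31) = 6
MAX prefers the higher value; C=18, B=6. C is better since 18 > 6.

C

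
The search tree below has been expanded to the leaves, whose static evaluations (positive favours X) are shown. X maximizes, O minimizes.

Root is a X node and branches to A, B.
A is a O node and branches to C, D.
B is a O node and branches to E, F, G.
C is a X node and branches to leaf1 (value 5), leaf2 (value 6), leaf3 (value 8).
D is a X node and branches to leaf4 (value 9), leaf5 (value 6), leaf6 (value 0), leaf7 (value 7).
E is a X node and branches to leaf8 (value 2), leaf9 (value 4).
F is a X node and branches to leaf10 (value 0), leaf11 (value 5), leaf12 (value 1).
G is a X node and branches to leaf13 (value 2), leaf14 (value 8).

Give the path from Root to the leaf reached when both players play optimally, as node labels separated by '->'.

C (X): max(5, 6, 8) = 8
D (X): max(9, 6, 0, 7) = 9
A (O): min(8, 9) = 8
E (X): max(2, 4) = 4
F (X): max(0, 5, 1) = 5
G (X): max(2, 8) = 8
B (O): min(4, 5, 8) = 4
Root (X): max(8, 4) = 8
At Root, X picks A (highest: 8).
At A, O picks C (lowest: 8).
At C, X picks leaf3 (highest: 8).
Terminal value 8.

Root -> A -> C -> leaf3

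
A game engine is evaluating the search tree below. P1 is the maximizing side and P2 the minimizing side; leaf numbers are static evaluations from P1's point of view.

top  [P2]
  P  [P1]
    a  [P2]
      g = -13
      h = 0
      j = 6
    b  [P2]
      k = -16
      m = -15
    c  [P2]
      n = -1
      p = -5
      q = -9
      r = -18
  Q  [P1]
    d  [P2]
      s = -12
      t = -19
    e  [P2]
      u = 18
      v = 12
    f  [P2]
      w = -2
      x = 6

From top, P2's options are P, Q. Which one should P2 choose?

a (P2): min(-13, 0, 6) = -13
b (P2): min(-16, -15) = -16
c (P2): min(-1, -5, -9, -18) = -18
P (P1): max(-13, -16, -18) = -13
d (P2): min(-12, -19) = -19
e (P2): min(18, 12) = 12
f (P2): min(-2, 6) = -2
Q (P1): max(-19, 12, -2) = 12
top (P2): min(-13, 12) = -13
P2 at top wants the lowest of {P=-13, Q=12}, so chooses P.

P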